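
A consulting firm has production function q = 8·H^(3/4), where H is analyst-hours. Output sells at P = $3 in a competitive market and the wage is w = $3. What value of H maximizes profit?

H* = 1296

MP_H = (3/4)·8·H^(-1/4) = 6·H^(-1/4).
Profit maximization for a price taker requires P·MP_H = w: 3·6·H^(-1/4) = 3.
So H^(-1/4) = 1/6, which gives H = 1296.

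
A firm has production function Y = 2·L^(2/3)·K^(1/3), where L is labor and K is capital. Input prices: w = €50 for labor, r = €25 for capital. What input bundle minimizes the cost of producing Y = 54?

L* = 27, K* = 27

Cost minimization requires the marginal rate of technical substitution to equal the input-price ratio: MP_L/MP_K = w/r.
Here MP_L/MP_K = (2/3)·(K/L)/(1/3) = 2·(K/L). Setting this equal to 50/25 = 2 gives K = L.
Substituting into Y = 54: 2·L^(2/3)·(L)^(1/3) = 54.
Solving, L = 27 and K = 27.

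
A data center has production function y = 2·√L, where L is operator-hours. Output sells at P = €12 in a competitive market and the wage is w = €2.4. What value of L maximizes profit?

L* = 25

MP_L = (1/2)·2·L^(-1/2) = L^(-1/2).
Profit maximization for a price taker requires P·MP_L = w: 12·L^(-1/2) = 2.4.
So L^(-1/2) = 0.2, which gives L = 25.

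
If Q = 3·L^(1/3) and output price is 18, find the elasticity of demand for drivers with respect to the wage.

ε = -1.5

MP_L = (1/3)·3·L^(-2/3), so P·MP_L = w gives 18·L^(-2/3) = w.
Solving, L(w) = (18/w)^(3/2). This is a constant-elasticity form: L ∝ w^(−3/2), so ε = −3/2.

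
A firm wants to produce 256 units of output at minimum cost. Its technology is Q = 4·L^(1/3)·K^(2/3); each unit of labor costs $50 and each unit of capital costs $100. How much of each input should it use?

L* = 64, K* = 64

Cost minimization requires the marginal rate of technical substitution to equal the input-price ratio: MP_L/MP_K = w/r.
Here MP_L/MP_K = (1/3)·(K/L)/(2/3) = 0.5·(K/L). Setting this equal to 50/100 = 0.5 gives K = L.
Substituting into Q = 256: 4·L^(1/3)·(L)^(2/3) = 256.
Solving, L = 64 and K = 64.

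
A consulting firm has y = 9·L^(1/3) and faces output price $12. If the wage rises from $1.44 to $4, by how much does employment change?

ΔL = -98

From P·MP_L = w with MP_L = 3·L^(-2/3), the labor demand is L(w) = (36/w)^(3/2).
At w = 1.44: L = 125. At w = 4: L = 27.
ΔL = 27 − 125 = -98.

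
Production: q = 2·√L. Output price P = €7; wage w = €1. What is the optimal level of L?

L* = 49

MP_L = (1/2)·2·L^(-1/2) = L^(-1/2).
Profit maximization for a price taker requires P·MP_L = w: 7·L^(-1/2) = 1.
So L^(-1/2) = 1/7, which gives L = 49.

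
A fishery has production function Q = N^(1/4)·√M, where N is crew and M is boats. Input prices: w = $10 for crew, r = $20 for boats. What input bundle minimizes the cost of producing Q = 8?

N* = 16, M* = 16

Cost minimization requires the marginal rate of technical substitution to equal the input-price ratio: MP_N/MP_M = w/r.
Here MP_N/MP_M = (1/4)·(M/N)/(1/2) = 0.5·(M/N). Setting this equal to 10/20 = 0.5 gives M = N.
Substituting into Q = 8: N^(1/4)·(N)^(1/2) = 8.
Solving, N = 16 and M = 16.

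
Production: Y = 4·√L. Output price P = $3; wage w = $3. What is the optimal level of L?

MP_L = (1/2)·4·L^(-1/2) = 2·L^(-1/2).
Profit maximization for a price taker requires P·MP_L = w: 3·2·L^(-1/2) = 3.
So L^(-1/2) = 0.5, which gives L = 4.

L* = 4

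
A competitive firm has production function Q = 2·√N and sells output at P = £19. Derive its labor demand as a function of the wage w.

MP_N = (1/2)·2·N^(-1/2) = N^(-1/2).
Setting P·MP_N = w: 19·N^(-1/2) = w.
Solving for N: N^(-1/2) = w/19, so N = (19/w)^(2).

N(w) = 361/w²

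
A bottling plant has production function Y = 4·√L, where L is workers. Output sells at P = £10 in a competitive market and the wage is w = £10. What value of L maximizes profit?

MP_L = (1/2)·4·L^(-1/2) = 2·L^(-1/2).
Profit maximization for a price taker requires P·MP_L = w: 10·2·L^(-1/2) = 10.
So L^(-1/2) = 0.5, which gives L = 4.

L* = 4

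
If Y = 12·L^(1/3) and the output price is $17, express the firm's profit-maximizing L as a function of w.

L(w) = (68/w)^(3/2)

MP_L = (1/3)·12·L^(-2/3) = 4·L^(-2/3).
Setting P·MP_L = w: 68·L^(-2/3) = w.
Solving for L: L^(-2/3) = w/68, so L = (68/w)^(3/2).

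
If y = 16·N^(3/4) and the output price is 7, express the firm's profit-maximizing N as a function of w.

MP_N = (3/4)·16·N^(-1/4) = 12·N^(-1/4).
Setting P·MP_N = w: 84·N^(-1/4) = w.
Solving for N: N^(-1/4) = w/84, so N = (84/w)^(4).

N(w) = (84/w)^(4)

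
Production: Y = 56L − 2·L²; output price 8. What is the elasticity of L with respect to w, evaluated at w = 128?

ε = -0.4

From P·MP_L = w with MP_L = 56 − 4L, labor demand is L(w) = (56 − w/8)/4.
dL/dw = −1/(32) = -0.03125.
At w = 128, L = 10, so ε = (dL/dw)·(w/L) = (-0.03125)·(128/10) = -0.4.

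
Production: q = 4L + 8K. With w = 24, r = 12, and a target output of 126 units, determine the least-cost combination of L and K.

L* = 0, K* = 15.75

The inputs are perfect substitutes, so the firm uses whichever has the lower cost per unit of output.
Cost per unit of output via L is w/4 = 6; via K it is r/8 = 1.5. K is cheaper.
Producing q = 126 with K alone: L = 0, K = 15.75.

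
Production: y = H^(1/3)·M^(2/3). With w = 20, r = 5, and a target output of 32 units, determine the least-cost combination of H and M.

H* = 8, M* = 64

Cost minimization requires the marginal rate of technical substitution to equal the input-price ratio: MP_H/MP_M = w/r.
Here MP_H/MP_M = (1/3)·(M/H)/(2/3) = 0.5·(M/H). Setting this equal to 20/5 = 4 gives M = 8H.
Substituting into y = 32: H^(1/3)·(8H)^(2/3) = 32.
Solving, H = 8 and M = 64.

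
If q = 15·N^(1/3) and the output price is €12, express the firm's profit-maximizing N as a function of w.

MP_N = (1/3)·15·N^(-2/3) = 5·N^(-2/3).
Setting P·MP_N = w: 60·N^(-2/3) = w.
Solving for N: N^(-2/3) = w/60, so N = (60/w)^(3/2).

N(w) = (60/w)^(3/2)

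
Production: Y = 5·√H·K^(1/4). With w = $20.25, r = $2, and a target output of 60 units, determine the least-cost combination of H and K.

H* = 16, K* = 81

Cost minimization requires the marginal rate of technical substitution to equal the input-price ratio: MP_H/MP_K = w/r.
Here MP_H/MP_K = (1/2)·(K/H)/(1/4) = 2·(K/H). Setting this equal to 20.25/2 = 10.125 gives K = 5.0625H.
Substituting into Y = 60: 5·H^(1/2)·(5.0625H)^(1/4) = 60.
Solving, H = 16 and K = 81.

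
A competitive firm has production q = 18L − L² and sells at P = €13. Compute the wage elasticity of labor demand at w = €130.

ε = -1.25

From P·MP_L = w with MP_L = 18 − 2L, labor demand is L(w) = (18 − w/13)/2.
dL/dw = −1/(26) = -1/26.
At w = 130, L = 4, so ε = (dL/dw)·(w/L) = (-1/26)·(130/4) = -1.25.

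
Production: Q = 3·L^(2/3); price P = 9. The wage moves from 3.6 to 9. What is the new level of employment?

L* = 8

From P·MP_L = w with MP_L = 2·L^(-1/3), the labor demand is L(w) = (18/w)^(3).
At w = 3.6: L = 125. At w = 9: L = 8.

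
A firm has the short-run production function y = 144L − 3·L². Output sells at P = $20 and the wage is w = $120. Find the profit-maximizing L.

L* = 23

The marginal product of L is MP_L = 144 − 6L.
A price-taking firm hires until the value of the marginal product equals the wage: P·MP_L = w, so 20·(144 − 6L) = 120.
Then 144 − 6L = 6, giving L = 23.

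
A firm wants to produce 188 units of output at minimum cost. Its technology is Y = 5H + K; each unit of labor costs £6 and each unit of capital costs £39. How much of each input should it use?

The inputs are perfect substitutes, so the firm uses whichever has the lower cost per unit of output.
Cost per unit of output via H is 1.2; via K it is 39. H is cheaper.
Producing Y = 188 with H alone: H = 37.6, K = 0.

H* = 37.6, K* = 0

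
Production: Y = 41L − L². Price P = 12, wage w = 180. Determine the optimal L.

L* = 13

The marginal product of L is MP_L = 41 − 2L.
A price-taking firm hires until the value of the marginal product equals the wage: P·MP_L = w, so 12·(41 − 2L) = 180.
Then 41 − 2L = 15, giving L = 13.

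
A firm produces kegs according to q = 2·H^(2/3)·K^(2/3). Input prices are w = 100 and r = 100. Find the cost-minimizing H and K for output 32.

H* = 8, K* = 8

Cost minimization requires the marginal rate of technical substitution to equal the input-price ratio: MP_H/MP_K = w/r.
Here MP_H/MP_K = (2/3)·(K/H)/(2/3) = (K/H). Setting this equal to 100/100 = 1 gives K = H.
Substituting into q = 32: 2·H^(2/3)·(H)^(2/3) = 32.
Solving, H = 8 and K = 8.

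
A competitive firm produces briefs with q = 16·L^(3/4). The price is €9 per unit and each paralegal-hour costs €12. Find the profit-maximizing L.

MP_L = (3/4)·16·L^(-1/4) = 12·L^(-1/4).
Profit maximization for a price taker requires P·MP_L = w: 9·12·L^(-1/4) = 12.
So L^(-1/4) = 1/9, which gives L = 6561.

L* = 6561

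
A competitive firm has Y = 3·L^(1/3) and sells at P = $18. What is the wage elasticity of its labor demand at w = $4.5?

MP_L = (1/3)·3·L^(-2/3), so P·MP_L = w gives 18·L^(-2/3) = w.
Solving, L(w) = (18/w)^(3/2). This is a constant-elasticity form: L ∝ w^(−3/2), so ε = −3/2.

ε = -1.5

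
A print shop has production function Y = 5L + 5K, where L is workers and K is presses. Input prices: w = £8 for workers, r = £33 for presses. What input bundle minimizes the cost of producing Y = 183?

The inputs are perfect substitutes, so the firm uses whichever has the lower cost per unit of output.
Cost per unit of output via L is w/5 = 1.6; via K it is r/5 = 6.6. L is cheaper.
Producing Y = 183 with L alone: L = 36.6, K = 0.

L* = 36.6, K* = 0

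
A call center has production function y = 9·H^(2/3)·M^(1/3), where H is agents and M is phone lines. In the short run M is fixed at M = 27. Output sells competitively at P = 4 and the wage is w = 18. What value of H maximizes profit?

H* = 64

With M = 27, MP_H = (2/3)·9·H^(-1/3)·27^(1/3) = 18·H^(-1/3).
Profit maximization for a price taker requires P·MP_H = w: 4·18·H^(-1/3) = 18.
So H^(-1/3) = 0.25, which gives H = 64.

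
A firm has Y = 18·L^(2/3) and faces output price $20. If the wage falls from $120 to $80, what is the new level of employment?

From P·MP_L = w with MP_L = 12·L^(-1/3), the labor demand is L(w) = (240/w)^(3).
At w = 120: L = 8. At w = 80: L = 27.

L* = 27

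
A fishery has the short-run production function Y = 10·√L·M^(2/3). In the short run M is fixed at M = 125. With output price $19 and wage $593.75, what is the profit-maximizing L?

With M = 125, MP_L = (1/2)·10·L^(-1/2)·125^(2/3) = 125·L^(-1/2).
Profit maximization for a price taker requires P·MP_L = w: 19·125·L^(-1/2) = 593.75.
So L^(-1/2) = 0.25, which gives L = 16.

L* = 16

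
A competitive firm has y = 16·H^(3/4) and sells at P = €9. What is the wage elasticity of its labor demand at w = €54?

ε = -4

MP_H = (3/4)·16·H^(-1/4), so P·MP_H = w gives 108·H^(-1/4) = w.
Solving, H(w) = (108/w)^(4). This is a constant-elasticity form: H ∝ w^(−4), so ε = −4.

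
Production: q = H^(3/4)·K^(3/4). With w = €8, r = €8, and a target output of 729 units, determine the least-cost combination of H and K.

Cost minimization requires the marginal rate of technical substitution to equal the input-price ratio: MP_H/MP_K = w/r.
Here MP_H/MP_K = (3/4)·(K/H)/(3/4) = (K/H). Setting this equal to 8/8 = 1 gives K = H.
Substituting into q = 729: H^(3/4)·(H)^(3/4) = 729.
Solving, H = 81 and K = 81.

H* = 81, K* = 81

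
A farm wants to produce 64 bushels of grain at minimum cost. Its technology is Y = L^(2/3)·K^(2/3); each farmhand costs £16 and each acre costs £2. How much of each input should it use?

Cost minimization requires the marginal rate of technical substitution to equal the input-price ratio: MP_L/MP_K = w/r.
Here MP_L/MP_K = (2/3)·(K/L)/(2/3) = (K/L). Setting this equal to 16/2 = 8 gives K = 8L.
Substituting into Y = 64: L^(2/3)·(8L)^(2/3) = 64.
Solving, L = 8 and K = 64.

L* = 8, K* = 64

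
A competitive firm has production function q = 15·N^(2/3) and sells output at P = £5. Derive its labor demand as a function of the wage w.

N(w) = 125000/w³

MP_N = (2/3)·15·N^(-1/3) = 10·N^(-1/3).
Setting P·MP_N = w: 50·N^(-1/3) = w.
Solving for N: N^(-1/3) = w/50, so N = (50/w)^(3).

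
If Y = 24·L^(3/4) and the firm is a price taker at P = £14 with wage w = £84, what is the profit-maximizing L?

L* = 81

MP_L = (3/4)·24·L^(-1/4) = 18·L^(-1/4).
Profit maximization for a price taker requires P·MP_L = w: 14·18·L^(-1/4) = 84.
So L^(-1/4) = 1/3, which gives L = 81.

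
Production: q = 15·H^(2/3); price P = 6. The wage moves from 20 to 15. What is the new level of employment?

From P·MP_H = w with MP_H = 10·H^(-1/3), the labor demand is H(w) = (60/w)^(3).
At w = 20: H = 27. At w = 15: H = 64.

H* = 64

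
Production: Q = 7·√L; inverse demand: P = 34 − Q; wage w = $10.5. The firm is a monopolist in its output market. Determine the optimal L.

Marginal revenue from the inverse demand is MR = 34 − 2Q.
The marginal product is MP_L = 3.5·L^(-1/2).
A monopolist hires until marginal revenue product equals the wage: MR·MP_L = w.
At L, Q = 7·√L. Substituting and solving: (34 − 14·√L)·3.5·L^(-1/2) = 10.5 gives L = 4.

L* = 4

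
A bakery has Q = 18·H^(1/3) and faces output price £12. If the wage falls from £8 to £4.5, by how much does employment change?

From P·MP_H = w with MP_H = 6·H^(-2/3), the labor demand is H(w) = (72/w)^(3/2).
At w = 8: H = 27. At w = 4.5: H = 64.
ΔH = 64 − 27 = 37.

ΔH = 37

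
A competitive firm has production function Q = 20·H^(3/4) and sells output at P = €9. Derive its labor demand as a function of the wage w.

MP_H = (3/4)·20·H^(-1/4) = 15·H^(-1/4).
Setting P·MP_H = w: 135·H^(-1/4) = w.
Solving for H: H^(-1/4) = w/135, so H = (135/w)^(4).

H(w) = (135/w)^(4)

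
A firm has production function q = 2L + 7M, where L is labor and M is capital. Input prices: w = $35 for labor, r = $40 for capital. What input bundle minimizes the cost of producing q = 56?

L* = 0, M* = 8

The inputs are perfect substitutes, so the firm uses whichever has the lower cost per unit of output.
Cost per unit of output via L is w/2 = 17.5; via M it is r/7 = 40/7. M is cheaper.
Producing q = 56 with M alone: L = 0, M = 8.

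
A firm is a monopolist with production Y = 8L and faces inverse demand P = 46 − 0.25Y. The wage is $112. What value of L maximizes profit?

Marginal revenue from the inverse demand is MR = 46 − 0.5Y.
The marginal product is MP_L = 8.
A monopolist hires until marginal revenue product equals the wage: MR·MP_L = w.
(46 − 4L)·8 = 112, so L = 8.

L* = 8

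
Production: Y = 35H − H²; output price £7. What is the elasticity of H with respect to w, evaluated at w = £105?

ε = -0.75

From P·MP_H = w with MP_H = 35 − 2H, labor demand is H(w) = (35 − w/7)/2.
dH/dw = −1/(14) = -1/14.
At w = 105, H = 10, so ε = (dH/dw)·(w/H) = (-1/14)·(105/10) = -0.75.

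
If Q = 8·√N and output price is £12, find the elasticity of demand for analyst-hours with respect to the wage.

MP_N = (1/2)·8·N^(-1/2), so P·MP_N = w gives 48·N^(-1/2) = w.
Solving, N(w) = (48/w)^(2). This is a constant-elasticity form: N ∝ w^(−2), so ε = −2.

ε = -2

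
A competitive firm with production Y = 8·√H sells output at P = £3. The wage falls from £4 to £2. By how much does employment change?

From P·MP_H = w with MP_H = 4·H^(-1/2), the labor demand is H(w) = (12/w)^(2).
At w = 4: H = 9. At w = 2: H = 36.
ΔH = 36 − 9 = 27.

ΔH = 27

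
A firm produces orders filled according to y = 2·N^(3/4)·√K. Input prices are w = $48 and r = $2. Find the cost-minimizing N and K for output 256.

Cost minimization requires the marginal rate of technical substitution to equal the input-price ratio: MP_N/MP_K = w/r.
Here MP_N/MP_K = (3/4)·(K/N)/(1/2) = 1.5·(K/N). Setting this equal to 48/2 = 24 gives K = 16N.
Substituting into y = 256: 2·N^(3/4)·(16N)^(1/2) = 256.
Solving, N = 16 and K = 256.

N* = 16, K* = 256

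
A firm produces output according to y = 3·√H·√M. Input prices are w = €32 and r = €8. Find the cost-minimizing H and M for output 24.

Cost minimization requires the marginal rate of technical substitution to equal the input-price ratio: MP_H/MP_M = w/r.
Here MP_H/MP_M = (1/2)·(M/H)/(1/2) = (M/H). Setting this equal to 32/8 = 4 gives M = 4H.
Substituting into y = 24: 3·H^(1/2)·(4H)^(1/2) = 24.
Solving, H = 4 and M = 16.

H* = 4, M* = 16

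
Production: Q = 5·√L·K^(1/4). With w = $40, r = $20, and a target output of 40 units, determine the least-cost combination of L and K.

L* = 16, K* = 16

Cost minimization requires the marginal rate of technical substitution to equal the input-price ratio: MP_L/MP_K = w/r.
Here MP_L/MP_K = (1/2)·(K/L)/(1/4) = 2·(K/L). Setting this equal to 40/20 = 2 gives K = L.
Substituting into Q = 40: 5·L^(1/2)·(L)^(1/4) = 40.
Solving, L = 16 and K = 16.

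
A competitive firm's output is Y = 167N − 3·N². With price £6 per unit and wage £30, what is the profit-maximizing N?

The marginal product of N is MP_N = 167 − 6N.
A price-taking firm hires until the value of the marginal product equals the wage: P·MP_N = w, so 6·(167 − 6N) = 30.
Then 167 − 6N = 5, giving N = 27.

N* = 27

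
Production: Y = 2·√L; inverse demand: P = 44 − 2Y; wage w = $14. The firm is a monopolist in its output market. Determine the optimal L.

L* = 4

Marginal revenue from the inverse demand is MR = 44 − 4Y.
The marginal product is MP_L = L^(-1/2).
A monopolist hires until marginal revenue product equals the wage: MR·MP_L = w.
At L, Y = 2·√L. Substituting and solving: (44 − 8·√L)·L^(-1/2) = 14 gives L = 4.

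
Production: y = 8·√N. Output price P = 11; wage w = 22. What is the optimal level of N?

MP_N = (1/2)·8·N^(-1/2) = 4·N^(-1/2).
Profit maximization for a price taker requires P·MP_N = w: 11·4·N^(-1/2) = 22.
So N^(-1/2) = 0.5, which gives N = 4.

N* = 4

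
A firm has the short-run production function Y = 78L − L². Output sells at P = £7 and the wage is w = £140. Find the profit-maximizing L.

The marginal product of L is MP_L = 78 − 2L.
A price-taking firm hires until the value of the marginal product equals the wage: P·MP_L = w, so 7·(78 − 2L) = 140.
Then 78 − 2L = 20, giving L = 29.

L* = 29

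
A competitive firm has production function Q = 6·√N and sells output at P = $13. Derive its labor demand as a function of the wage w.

MP_N = (1/2)·6·N^(-1/2) = 3·N^(-1/2).
Setting P·MP_N = w: 39·N^(-1/2) = w.
Solving for N: N^(-1/2) = w/39, so N = (39/w)^(2).

N(w) = 1521/w²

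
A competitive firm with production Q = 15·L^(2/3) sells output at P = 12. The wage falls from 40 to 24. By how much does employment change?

ΔL = 98

From P·MP_L = w with MP_L = 10·L^(-1/3), the labor demand is L(w) = (120/w)^(3).
At w = 40: L = 27. At w = 24: L = 125.
ΔL = 125 − 27 = 98.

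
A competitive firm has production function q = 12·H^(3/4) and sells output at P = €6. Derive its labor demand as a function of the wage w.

H(w) = 8503056/w^(4)

MP_H = (3/4)·12·H^(-1/4) = 9·H^(-1/4).
Setting P·MP_H = w: 54·H^(-1/4) = w.
Solving for H: H^(-1/4) = w/54, so H = (54/w)^(4).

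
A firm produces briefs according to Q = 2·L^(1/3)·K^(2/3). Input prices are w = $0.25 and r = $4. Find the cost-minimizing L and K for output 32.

L* = 64, K* = 8

Cost minimization requires the marginal rate of technical substitution to equal the input-price ratio: MP_L/MP_K = w/r.
Here MP_L/MP_K = (1/3)·(K/L)/(2/3) = 0.5·(K/L). Setting this equal to 0.25/4 = 0.0625 gives K = 0.125L.
Substituting into Q = 32: 2·L^(1/3)·(0.125L)^(2/3) = 32.
Solving, L = 64 and K = 8.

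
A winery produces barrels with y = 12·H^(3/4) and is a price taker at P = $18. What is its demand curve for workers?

MP_H = (3/4)·12·H^(-1/4) = 9·H^(-1/4).
Setting P·MP_H = w: 162·H^(-1/4) = w.
Solving for H: H^(-1/4) = w/162, so H = (162/w)^(4).

H(w) = (162/w)^(4)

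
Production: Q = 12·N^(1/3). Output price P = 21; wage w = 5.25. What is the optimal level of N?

MP_N = (1/3)·12·N^(-2/3) = 4·N^(-2/3).
Profit maximization for a price taker requires P·MP_N = w: 21·4·N^(-2/3) = 5.25.
So N^(-2/3) = 0.0625, which gives N = 64.

N* = 64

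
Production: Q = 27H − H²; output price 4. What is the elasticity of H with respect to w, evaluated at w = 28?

ε = -0.35

From P·MP_H = w with MP_H = 27 − 2H, labor demand is H(w) = (27 − w/4)/2.
dH/dw = −1/(8) = -0.125.
At w = 28, H = 10, so ε = (dH/dw)·(w/H) = (-0.125)·(28/10) = -0.35.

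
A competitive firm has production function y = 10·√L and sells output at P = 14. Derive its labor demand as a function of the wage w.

MP_L = (1/2)·10·L^(-1/2) = 5·L^(-1/2).
Setting P·MP_L = w: 70·L^(-1/2) = w.
Solving for L: L^(-1/2) = w/70, so L = (70/w)^(2).

L(w) = 4900/w²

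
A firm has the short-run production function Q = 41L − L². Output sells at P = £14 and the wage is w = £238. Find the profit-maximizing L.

The marginal product of L is MP_L = 41 − 2L.
A price-taking firm hires until the value of the marginal product equals the wage: P·MP_L = w, so 14·(41 − 2L) = 238.
Then 41 − 2L = 17, giving L = 12.

L* = 12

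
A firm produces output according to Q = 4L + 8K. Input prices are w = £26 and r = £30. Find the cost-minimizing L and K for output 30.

The inputs are perfect substitutes, so the firm uses whichever has the lower cost per unit of output.
Cost per unit of output via L is w/4 = 6.5; via K it is r/8 = 3.75. K is cheaper.
Producing Q = 30 with K alone: L = 0, K = 3.75.

L* = 0, K* = 3.75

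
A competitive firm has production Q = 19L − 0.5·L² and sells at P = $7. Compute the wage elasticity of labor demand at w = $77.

ε = -1.375

From P·MP_L = w with MP_L = 19 − L, labor demand is L(w) = 19 − w/7.
dL/dw = −1/(7) = -1/7.
At w = 77, L = 8, so ε = (dL/dw)·(w/L) = (-1/7)·(77/8) = -1.375.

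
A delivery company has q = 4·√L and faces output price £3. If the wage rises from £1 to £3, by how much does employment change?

From P·MP_L = w with MP_L = 2·L^(-1/2), the labor demand is L(w) = (6/w)^(2).
At w = 1: L = 36. At w = 3: L = 4.
ΔL = 4 − 36 = -32.

ΔL = -32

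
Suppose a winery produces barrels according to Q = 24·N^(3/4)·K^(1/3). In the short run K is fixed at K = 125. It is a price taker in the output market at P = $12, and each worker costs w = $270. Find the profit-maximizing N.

With K = 125, MP_N = (3/4)·24·N^(-1/4)·125^(1/3) = 90·N^(-1/4).
Profit maximization for a price taker requires P·MP_N = w: 12·90·N^(-1/4) = 270.
So N^(-1/4) = 0.25, which gives N = 256.

N* = 256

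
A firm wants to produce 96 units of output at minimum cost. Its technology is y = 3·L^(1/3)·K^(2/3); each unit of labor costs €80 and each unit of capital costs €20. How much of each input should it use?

Cost minimization requires the marginal rate of technical substitution to equal the input-price ratio: MP_L/MP_K = w/r.
Here MP_L/MP_K = (1/3)·(K/L)/(2/3) = 0.5·(K/L). Setting this equal to 80/20 = 4 gives K = 8L.
Substituting into y = 96: 3·L^(1/3)·(8L)^(2/3) = 96.
Solving, L = 8 and K = 64.

L* = 8, K* = 64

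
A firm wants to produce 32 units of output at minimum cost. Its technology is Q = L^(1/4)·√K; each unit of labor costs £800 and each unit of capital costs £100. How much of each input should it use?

L* = 16, K* = 256

Cost minimization requires the marginal rate of technical substitution to equal the input-price ratio: MP_L/MP_K = w/r.
Here MP_L/MP_K = (1/4)·(K/L)/(1/2) = 0.5·(K/L). Setting this equal to 800/100 = 8 gives K = 16L.
Substituting into Q = 32: L^(1/4)·(16L)^(1/2) = 32.
Solving, L = 16 and K = 256.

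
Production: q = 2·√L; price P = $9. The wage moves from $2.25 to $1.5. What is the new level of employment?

From P·MP_L = w with MP_L = L^(-1/2), the labor demand is L(w) = (9/w)^(2).
At w = 2.25: L = 16. At w = 1.5: L = 36.

L* = 36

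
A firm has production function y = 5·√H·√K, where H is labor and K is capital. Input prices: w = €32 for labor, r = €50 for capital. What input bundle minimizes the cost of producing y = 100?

Cost minimization requires the marginal rate of technical substitution to equal the input-price ratio: MP_H/MP_K = w/r.
Here MP_H/MP_K = (1/2)·(K/H)/(1/2) = (K/H). Setting this equal to 32/50 = 0.64 gives K = 0.64H.
Substituting into y = 100: 5·H^(1/2)·(0.64H)^(1/2) = 100.
Solving, H = 25 and K = 16.

H* = 25, K* = 16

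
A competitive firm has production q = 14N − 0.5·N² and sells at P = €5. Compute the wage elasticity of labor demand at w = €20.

From P·MP_N = w with MP_N = 14 − N, labor demand is N(w) = 14 − w/5.
dN/dw = −1/(5) = -0.2.
At w = 20, N = 10, so ε = (dN/dw)·(w/N) = (-0.2)·(20/10) = -0.4.

ε = -0.4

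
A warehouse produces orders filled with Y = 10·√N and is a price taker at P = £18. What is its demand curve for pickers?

MP_N = (1/2)·10·N^(-1/2) = 5·N^(-1/2).
Setting P·MP_N = w: 90·N^(-1/2) = w.
Solving for N: N^(-1/2) = w/90, so N = (90/w)^(2).

N(w) = 8100/w²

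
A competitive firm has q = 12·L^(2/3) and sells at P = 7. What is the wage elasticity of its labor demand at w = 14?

MP_L = (2/3)·12·L^(-1/3), so P·MP_L = w gives 56·L^(-1/3) = w.
Solving, L(w) = (56/w)^(3). This is a constant-elasticity form: L ∝ w^(−3), so ε = −3.

ε = -3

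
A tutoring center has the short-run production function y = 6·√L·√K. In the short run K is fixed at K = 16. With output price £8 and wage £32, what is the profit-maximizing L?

With K = 16, MP_L = (1/2)·6·L^(-1/2)·16^(1/2) = 12·L^(-1/2).
Profit maximization for a price taker requires P·MP_L = w: 8·12·L^(-1/2) = 32.
So L^(-1/2) = 1/3, which gives L = 9.

L* = 9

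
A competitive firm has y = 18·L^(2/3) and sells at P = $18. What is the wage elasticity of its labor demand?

ε = -3

MP_L = (2/3)·18·L^(-1/3), so P·MP_L = w gives 216·L^(-1/3) = w.
Solving, L(w) = (216/w)^(3). This is a constant-elasticity form: L ∝ w^(−3), so ε = −3.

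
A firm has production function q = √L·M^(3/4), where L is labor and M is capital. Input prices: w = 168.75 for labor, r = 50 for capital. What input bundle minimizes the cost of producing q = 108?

L* = 16, M* = 81

Cost minimization requires the marginal rate of technical substitution to equal the input-price ratio: MP_L/MP_M = w/r.
Here MP_L/MP_M = (1/2)·(M/L)/(3/4) = (2/3)·(M/L). Setting this equal to 168.75/50 = 3.375 gives M = 5.0625L.
Substituting into q = 108: L^(1/2)·(5.0625L)^(3/4) = 108.
Solving, L = 16 and M = 81.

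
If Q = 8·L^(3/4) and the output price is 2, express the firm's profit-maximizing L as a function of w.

MP_L = (3/4)·8·L^(-1/4) = 6·L^(-1/4).
Setting P·MP_L = w: 12·L^(-1/4) = w.
Solving for L: L^(-1/4) = w/12, so L = (12/w)^(4).

L(w) = 20736/w^(4)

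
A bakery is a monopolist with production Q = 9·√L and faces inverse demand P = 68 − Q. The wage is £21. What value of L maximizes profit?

Marginal revenue from the inverse demand is MR = 68 − 2Q.
The marginal product is MP_L = 4.5·L^(-1/2).
A monopolist hires until marginal revenue product equals the wage: MR·MP_L = w.
At L, Q = 9·√L. Substituting and solving: (68 − 18·√L)·4.5·L^(-1/2) = 21 gives L = 9.

L* = 9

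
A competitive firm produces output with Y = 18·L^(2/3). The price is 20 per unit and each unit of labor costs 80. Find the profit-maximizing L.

L* = 27

MP_L = (2/3)·18·L^(-1/3) = 12·L^(-1/3).
Profit maximization for a price taker requires P·MP_L = w: 20·12·L^(-1/3) = 80.
So L^(-1/3) = 1/3, which gives L = 27.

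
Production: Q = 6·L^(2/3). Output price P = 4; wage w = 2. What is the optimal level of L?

MP_L = (2/3)·6·L^(-1/3) = 4·L^(-1/3).
Profit maximization for a price taker requires P·MP_L = w: 4·4·L^(-1/3) = 2.
So L^(-1/3) = 0.125, which gives L = 512.

L* = 512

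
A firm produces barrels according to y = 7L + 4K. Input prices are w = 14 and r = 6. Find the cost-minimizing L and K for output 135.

L* = 0, K* = 33.75

The inputs are perfect substitutes, so the firm uses whichever has the lower cost per unit of output.
Cost per unit of output via L is w/7 = 2; via K it is r/4 = 1.5. K is cheaper.
Producing y = 135 with K alone: L = 0, K = 33.75.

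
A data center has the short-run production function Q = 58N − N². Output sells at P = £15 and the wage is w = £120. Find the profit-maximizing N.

N* = 25

The marginal product of N is MP_N = 58 − 2N.
A price-taking firm hires until the value of the marginal product equals the wage: P·MP_N = w, so 15·(58 − 2N) = 120.
Then 58 − 2N = 8, giving N = 25.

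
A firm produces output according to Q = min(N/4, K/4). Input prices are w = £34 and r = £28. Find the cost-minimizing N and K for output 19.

N* = 76, K* = 76

With a fixed-proportions technology, the cost-minimizing bundle uses no slack in either input: N/4 = K/4 = Q.
So N = 4·19 = 76 and K = 4·19 = 76.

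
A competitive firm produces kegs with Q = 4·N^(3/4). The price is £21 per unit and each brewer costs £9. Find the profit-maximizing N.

N* = 2401

MP_N = (3/4)·4·N^(-1/4) = 3·N^(-1/4).
Profit maximization for a price taker requires P·MP_N = w: 21·3·N^(-1/4) = 9.
So N^(-1/4) = 1/7, which gives N = 2401.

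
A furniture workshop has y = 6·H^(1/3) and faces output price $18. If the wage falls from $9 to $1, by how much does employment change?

ΔH = 208

From P·MP_H = w with MP_H = 2·H^(-2/3), the labor demand is H(w) = (36/w)^(3/2).
At w = 9: H = 8. At w = 1: H = 216.
ΔH = 216 − 8 = 208.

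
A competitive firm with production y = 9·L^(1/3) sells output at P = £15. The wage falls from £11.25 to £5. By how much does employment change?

From P·MP_L = w with MP_L = 3·L^(-2/3), the labor demand is L(w) = (45/w)^(3/2).
At w = 11.25: L = 8. At w = 5: L = 27.
ΔL = 27 − 8 = 19.

ΔL = 19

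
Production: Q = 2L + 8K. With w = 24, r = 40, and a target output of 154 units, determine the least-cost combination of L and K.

The inputs are perfect substitutes, so the firm uses whichever has the lower cost per unit of output.
Cost per unit of output via L is w/2 = 12; via K it is r/8 = 5. K is cheaper.
Producing Q = 154 with K alone: L = 0, K = 19.25.

L* = 0, K* = 19.25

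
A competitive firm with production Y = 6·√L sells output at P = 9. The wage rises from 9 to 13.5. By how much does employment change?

From P·MP_L = w with MP_L = 3·L^(-1/2), the labor demand is L(w) = (27/w)^(2).
At w = 9: L = 9. At w = 13.5: L = 4.
ΔL = 4 − 9 = -5.

ΔL = -5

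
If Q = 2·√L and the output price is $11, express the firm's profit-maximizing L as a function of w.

MP_L = (1/2)·2·L^(-1/2) = L^(-1/2).
Setting P·MP_L = w: 11·L^(-1/2) = w.
Solving for L: L^(-1/2) = w/11, so L = (11/w)^(2).

L(w) = 121/w²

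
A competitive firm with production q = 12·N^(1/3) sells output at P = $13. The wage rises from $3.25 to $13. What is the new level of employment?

From P·MP_N = w with MP_N = 4·N^(-2/3), the labor demand is N(w) = (52/w)^(3/2).
At w = 3.25: N = 64. At w = 13: N = 8.

N* = 8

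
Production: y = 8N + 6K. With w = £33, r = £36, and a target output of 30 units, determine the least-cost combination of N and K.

The inputs are perfect substitutes, so the firm uses whichever has the lower cost per unit of output.
Cost per unit of output via N is w/8 = 4.125; via K it is r/6 = 6. N is cheaper.
Producing y = 30 with N alone: N = 3.75, K = 0.

N* = 3.75, K* = 0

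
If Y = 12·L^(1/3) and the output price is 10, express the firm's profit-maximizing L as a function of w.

L(w) = (40/w)^(3/2)

MP_L = (1/3)·12·L^(-2/3) = 4·L^(-2/3).
Setting P·MP_L = w: 40·L^(-2/3) = w.
Solving for L: L^(-2/3) = w/40, so L = (40/w)^(3/2).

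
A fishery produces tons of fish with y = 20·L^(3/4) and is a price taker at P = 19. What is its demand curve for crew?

L(w) = (285/w)^(4)

MP_L = (3/4)·20·L^(-1/4) = 15·L^(-1/4).
Setting P·MP_L = w: 285·L^(-1/4) = w.
Solving for L: L^(-1/4) = w/285, so L = (285/w)^(4).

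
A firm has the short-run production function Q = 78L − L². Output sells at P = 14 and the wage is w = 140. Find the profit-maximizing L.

L* = 34

The marginal product of L is MP_L = 78 − 2L.
A price-taking firm hires until the value of the marginal product equals the wage: P·MP_L = w, so 14·(78 − 2L) = 140.
Then 78 − 2L = 10, giving L = 34.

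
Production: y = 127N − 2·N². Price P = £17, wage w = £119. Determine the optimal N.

N* = 30

The marginal product of N is MP_N = 127 − 4N.
A price-taking firm hires until the value of the marginal product equals the wage: P·MP_N = w, so 17·(127 − 4N) = 119.
Then 127 − 4N = 7, giving N = 30.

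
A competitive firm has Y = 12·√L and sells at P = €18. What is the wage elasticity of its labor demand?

MP_L = (1/2)·12·L^(-1/2), so P·MP_L = w gives 108·L^(-1/2) = w.
Solving, L(w) = (108/w)^(2). This is a constant-elasticity form: L ∝ w^(−2), so ε = −2.

ε = -2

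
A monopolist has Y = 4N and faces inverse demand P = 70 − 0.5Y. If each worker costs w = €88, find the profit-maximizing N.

Marginal revenue from the inverse demand is MR = 70 − Y.
The marginal product is MP_N = 4.
A monopolist hires until marginal revenue product equals the wage: MR·MP_N = w.
(70 − 4N)·4 = 88, so N = 12.

N* = 12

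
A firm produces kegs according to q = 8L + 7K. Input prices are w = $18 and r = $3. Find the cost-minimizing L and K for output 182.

L* = 0, K* = 26

The inputs are perfect substitutes, so the firm uses whichever has the lower cost per unit of output.
Cost per unit of output via L is w/8 = 2.25; via K it is r/7 = 3/7. K is cheaper.
Producing q = 182 with K alone: L = 0, K = 26.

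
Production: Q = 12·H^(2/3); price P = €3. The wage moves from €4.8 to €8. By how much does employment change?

From P·MP_H = w with MP_H = 8·H^(-1/3), the labor demand is H(w) = (24/w)^(3).
At w = 4.8: H = 125. At w = 8: H = 27.
ΔH = 27 − 125 = -98.

ΔH = -98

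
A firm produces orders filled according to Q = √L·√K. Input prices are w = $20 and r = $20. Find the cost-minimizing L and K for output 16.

L* = 16, K* = 16

Cost minimization requires the marginal rate of technical substitution to equal the input-price ratio: MP_L/MP_K = w/r.
Here MP_L/MP_K = (1/2)·(K/L)/(1/2) = (K/L). Setting this equal to 20/20 = 1 gives K = L.
Substituting into Q = 16: L^(1/2)·(L)^(1/2) = 16.
Solving, L = 16 and K = 16.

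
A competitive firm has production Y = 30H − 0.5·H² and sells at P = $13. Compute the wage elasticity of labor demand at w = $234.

ε = -1.5

From P·MP_H = w with MP_H = 30 − H, labor demand is H(w) = 30 − w/13.
dH/dw = −1/(13) = -1/13.
At w = 234, H = 12, so ε = (dH/dw)·(w/H) = (-1/13)·(234/12) = -1.5.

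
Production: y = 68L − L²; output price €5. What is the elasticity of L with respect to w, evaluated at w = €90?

ε = -0.36

From P·MP_L = w with MP_L = 68 − 2L, labor demand is L(w) = (68 − w/5)/2.
dL/dw = −1/(10) = -0.1.
At w = 90, L = 25, so ε = (dL/dw)·(w/L) = (-0.1)·(90/25) = -0.36.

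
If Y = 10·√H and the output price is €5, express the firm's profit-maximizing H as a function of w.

MP_H = (1/2)·10·H^(-1/2) = 5·H^(-1/2).
Setting P·MP_H = w: 25·H^(-1/2) = w.
Solving for H: H^(-1/2) = w/25, so H = (25/w)^(2).

H(w) = 625/w²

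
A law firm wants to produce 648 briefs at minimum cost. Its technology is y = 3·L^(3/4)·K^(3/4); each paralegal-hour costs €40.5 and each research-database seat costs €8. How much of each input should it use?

L* = 16, K* = 81

Cost minimization requires the marginal rate of technical substitution to equal the input-price ratio: MP_L/MP_K = w/r.
Here MP_L/MP_K = (3/4)·(K/L)/(3/4) = (K/L). Setting this equal to 40.5/8 = 5.0625 gives K = 5.0625L.
Substituting into y = 648: 3·L^(3/4)·(5.0625L)^(3/4) = 648.
Solving, L = 16 and K = 81.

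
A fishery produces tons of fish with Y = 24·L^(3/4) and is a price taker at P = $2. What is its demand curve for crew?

MP_L = (3/4)·24·L^(-1/4) = 18·L^(-1/4).
Setting P·MP_L = w: 36·L^(-1/4) = w.
Solving for L: L^(-1/4) = w/36, so L = (36/w)^(4).

L(w) = 1679616/w^(4)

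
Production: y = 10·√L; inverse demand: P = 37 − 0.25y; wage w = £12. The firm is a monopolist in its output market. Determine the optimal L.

Marginal revenue from the inverse demand is MR = 37 − 0.5y.
The marginal product is MP_L = 5·L^(-1/2).
A monopolist hires until marginal revenue product equals the wage: MR·MP_L = w.
At L, y = 10·√L. Substituting and solving: (37 − 5·√L)·5·L^(-1/2) = 12 gives L = 25.

L* = 25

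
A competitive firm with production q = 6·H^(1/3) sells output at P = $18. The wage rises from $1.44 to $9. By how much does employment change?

ΔH = -117

From P·MP_H = w with MP_H = 2·H^(-2/3), the labor demand is H(w) = (36/w)^(3/2).
At w = 1.44: H = 125. At w = 9: H = 8.
ΔH = 8 − 125 = -117.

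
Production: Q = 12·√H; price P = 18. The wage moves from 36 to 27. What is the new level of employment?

H* = 16

From P·MP_H = w with MP_H = 6·H^(-1/2), the labor demand is H(w) = (108/w)^(2).
At w = 36: H = 9. At w = 27: H = 16.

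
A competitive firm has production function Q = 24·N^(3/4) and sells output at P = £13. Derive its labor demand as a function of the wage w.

N(w) = (234/w)^(4)

MP_N = (3/4)·24·N^(-1/4) = 18·N^(-1/4).
Setting P·MP_N = w: 234·N^(-1/4) = w.
Solving for N: N^(-1/4) = w/234, so N = (234/w)^(4).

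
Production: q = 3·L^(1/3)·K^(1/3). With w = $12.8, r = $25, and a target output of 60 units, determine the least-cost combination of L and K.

L* = 125, K* = 64

Cost minimization requires the marginal rate of technical substitution to equal the input-price ratio: MP_L/MP_K = w/r.
Here MP_L/MP_K = (1/3)·(K/L)/(1/3) = (K/L). Setting this equal to 12.8/25 = 0.512 gives K = 0.512L.
Substituting into q = 60: 3·L^(1/3)·(0.512L)^(1/3) = 60.
Solving, L = 125 and K = 64.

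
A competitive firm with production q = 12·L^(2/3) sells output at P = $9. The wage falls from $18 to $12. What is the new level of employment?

From P·MP_L = w with MP_L = 8·L^(-1/3), the labor demand is L(w) = (72/w)^(3).
At w = 18: L = 64. At w = 12: L = 216.

L* = 216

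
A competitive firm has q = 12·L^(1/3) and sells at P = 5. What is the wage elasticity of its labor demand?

ε = -1.5

MP_L = (1/3)·12·L^(-2/3), so P·MP_L = w gives 20·L^(-2/3) = w.
Solving, L(w) = (20/w)^(3/2). This is a constant-elasticity form: L ∝ w^(−3/2), so ε = −3/2.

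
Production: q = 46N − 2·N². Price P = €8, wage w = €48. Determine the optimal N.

The marginal product of N is MP_N = 46 − 4N.
A price-taking firm hires until the value of the marginal product equals the wage: P·MP_N = w, so 8·(46 − 4N) = 48.
Then 46 − 4N = 6, giving N = 10.

N* = 10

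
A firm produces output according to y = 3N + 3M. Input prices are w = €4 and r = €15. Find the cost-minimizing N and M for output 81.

N* = 27, M* = 0

The inputs are perfect substitutes, so the firm uses whichever has the lower cost per unit of output.
Cost per unit of output via N is w/3 = 4/3; via M it is r/3 = 5. N is cheaper.
Producing y = 81 with N alone: N = 27, M = 0.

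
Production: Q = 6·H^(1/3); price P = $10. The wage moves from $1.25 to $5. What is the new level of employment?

H* = 8

From P·MP_H = w with MP_H = 2·H^(-2/3), the labor demand is H(w) = (20/w)^(3/2).
At w = 1.25: H = 64. At w = 5: H = 8.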